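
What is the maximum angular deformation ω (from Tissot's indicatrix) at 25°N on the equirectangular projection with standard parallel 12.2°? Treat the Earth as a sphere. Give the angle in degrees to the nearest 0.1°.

In the equirectangular projection with standard parallel φ₀ = 12.2° (x = Rλ cos φ₀, y = Rφ), meridians are true-scale (h = 1) and the parallel scale is k = cos φ₀ / cos φ.
At 25°: h = 1.000, k = 1.078; principal scales a = 1.078, b = 1.000.
sin(ω/2) = (a − b)/(a + b) = 0.07846/2.078 = 0.03775, so ω = 2 arcsin(0.03775) ≈ 4.3°.

4.3°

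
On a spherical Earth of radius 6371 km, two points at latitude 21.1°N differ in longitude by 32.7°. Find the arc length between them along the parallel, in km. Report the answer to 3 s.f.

3390 km

Arc length along a parallel = R cos φ · Δλ (with Δλ in radians).
= 6371 × cos 21.1° × (32.7° × π/180) = 6371 × 0.9330 × 0.5707 ≈ 3390 km.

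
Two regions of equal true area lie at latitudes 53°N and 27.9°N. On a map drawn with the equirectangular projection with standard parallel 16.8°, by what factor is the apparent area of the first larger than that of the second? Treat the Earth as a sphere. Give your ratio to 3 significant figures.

1.47

With standard parallel φ₀ = 16.8°, the equirectangular projection gives x = Rλ cos φ₀, y = Rφ, so h = 1 and k = cos 16.8° / cos φ.
Areal scale at 53°: h·k = 1.000 × 1.591 = 1.591.
Areal scale at 27.9°: h·k = 1.000 × 1.083 = 1.083.
Ratio = 1.591/1.083 ≈ 1.47.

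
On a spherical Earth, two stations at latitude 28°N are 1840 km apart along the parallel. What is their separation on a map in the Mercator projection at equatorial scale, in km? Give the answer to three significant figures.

2080 km

Mercator is conformal, so the point scale is isotropic: h = k = sec φ = 1/cos φ.
Along the parallel, k = sec 28° = 1/0.8829 = 1.133.
Map distance = 1840 × 1.133 ≈ 2080 km.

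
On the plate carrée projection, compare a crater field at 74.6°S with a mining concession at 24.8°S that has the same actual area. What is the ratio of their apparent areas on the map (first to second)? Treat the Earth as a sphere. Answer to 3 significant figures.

In the plate carrée (x = Rλ, y = Rφ), meridians are true-scale (h = 1) and parallels are stretched by k = sec φ.
Areal scale at 74.6°: h·k = 1.000 × 3.766 = 3.766.
Areal scale at 24.8°: h·k = 1.000 × 1.102 = 1.102.
Ratio = 3.766/1.102 ≈ 3.42.

3.42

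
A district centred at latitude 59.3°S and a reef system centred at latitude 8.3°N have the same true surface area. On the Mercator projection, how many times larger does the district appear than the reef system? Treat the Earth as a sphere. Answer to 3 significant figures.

3.76

Mercator is conformal with k = sec φ, so areal scale = k² = sec²φ.
At 59.3°: sec²(59.3°) = 1/0.5105² = 3.837.
At 8.3°: sec²(8.3°) = 1/0.9895² = 1.021.
Ratio = 3.837/1.021 = cos²(8.3°)/cos²(59.3°) ≈ 3.76.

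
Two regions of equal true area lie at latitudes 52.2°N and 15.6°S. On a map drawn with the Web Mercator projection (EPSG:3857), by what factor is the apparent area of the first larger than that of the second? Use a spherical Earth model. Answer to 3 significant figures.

Mercator is conformal with k = sec φ, so areal scale = k² = sec²φ.
At 52.2°: sec²(52.2°) = 1/0.6129² = 2.662.
At 15.6°: sec²(15.6°) = 1/0.9632² = 1.078.
Ratio = 2.662/1.078 = cos²(15.6°)/cos²(52.2°) ≈ 2.47.

2.47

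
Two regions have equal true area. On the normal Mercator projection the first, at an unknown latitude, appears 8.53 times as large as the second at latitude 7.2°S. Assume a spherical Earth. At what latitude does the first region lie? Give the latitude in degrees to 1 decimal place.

On Mercator, (apparent₁)/(apparent₂) = sec²φ₁ / sec²φ₂ when true areas are equal.
cos²φ₂ / cos²φ₁ = 8.53  ⇒  cos φ₁ = cos 7.2° / √8.53 = 0.9921/2.921 = 0.3397.
φ₁ = arccos(0.3397) ≈ 70.1°.

70.1°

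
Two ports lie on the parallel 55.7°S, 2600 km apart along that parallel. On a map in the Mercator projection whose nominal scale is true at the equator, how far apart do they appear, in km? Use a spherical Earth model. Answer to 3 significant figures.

4610 km

Mercator is conformal, so the point scale is isotropic: h = k = sec φ = 1/cos φ.
Along the parallel, k = sec 55.7° = 1/0.5635 = 1.775.
Map distance = 2600 × 1.775 ≈ 4610 km.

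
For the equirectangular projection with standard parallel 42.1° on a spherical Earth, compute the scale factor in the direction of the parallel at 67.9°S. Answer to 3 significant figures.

The equidistant cylindrical projection with φ₀ = 42.1° has h = 1 (meridians true) and k = cos φ₀ / cos φ along parallels.
k = cos 42.1° / cos 67.9° = 0.7420/0.3762 = 1.972.

1.97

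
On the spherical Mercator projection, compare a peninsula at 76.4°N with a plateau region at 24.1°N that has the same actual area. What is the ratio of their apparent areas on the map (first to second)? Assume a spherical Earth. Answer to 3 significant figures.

On Mercator, area is exaggerated by sec²φ = 1/cos²φ.
At 76.4°: sec²(76.4°) = 1/0.2351² = 18.09.
At 24.1°: sec²(24.1°) = 1/0.9128² = 1.200.
Ratio = 18.09/1.200 = cos²(24.1°)/cos²(76.4°) ≈ 15.1.

15.1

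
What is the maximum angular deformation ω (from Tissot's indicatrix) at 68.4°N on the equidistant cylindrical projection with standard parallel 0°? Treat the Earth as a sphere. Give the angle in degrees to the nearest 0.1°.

55.0°

Plate carrée maps x = Rλ, y = Rφ. The meridian scale is h = 1 and the parallel scale is k = 1/cos φ = sec φ.
At 68.4°: h = 1.000, k = 2.716; principal scales a = 2.716, b = 1.000.
sin(ω/2) = (a − b)/(a + b) = 1.716/3.716 = 0.4619, so ω = 2 arcsin(0.4619) ≈ 55.0°.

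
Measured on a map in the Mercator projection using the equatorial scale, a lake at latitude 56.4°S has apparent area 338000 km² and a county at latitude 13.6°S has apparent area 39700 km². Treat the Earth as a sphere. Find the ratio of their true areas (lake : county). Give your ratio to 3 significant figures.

2.76

On Mercator the areal scale is sec²φ, so true area = apparent × cos²φ.
True area of lake: 338000 × cos²(56.4°) = 338000 × 0.3062 = 103500 km².
True area of county: 39700 × cos²(13.6°) = 39700 × 0.9447 = 37500 km².
Ratio = 103500 / 37500 ≈ 2.76.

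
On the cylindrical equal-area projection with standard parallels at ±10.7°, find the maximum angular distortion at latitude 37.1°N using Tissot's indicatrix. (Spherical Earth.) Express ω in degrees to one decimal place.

23.7°

A cylindrical equal-area projection with standard parallel φ₀ has meridian scale h = cos φ / cos φ₀ and parallel scale k = cos φ₀ / cos φ (so areas are preserved, h·k = 1).
At 37.1°: h = 0.8117, k = 1.232; principal scales a = 1.232, b = 0.8117.
sin(ω/2) = (a − b)/(a + b) = 0.4203/2.044 = 0.2057, so ω = 2 arcsin(0.2057) ≈ 23.7°.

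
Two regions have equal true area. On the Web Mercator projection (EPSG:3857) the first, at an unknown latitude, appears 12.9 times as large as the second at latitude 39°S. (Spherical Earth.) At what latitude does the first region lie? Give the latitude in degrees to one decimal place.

For equal true areas on Mercator, apparent areas scale as sec²φ, so the ratio is cos²φ₂ / cos²φ₁.
cos²φ₂ / cos²φ₁ = 12.9  ⇒  cos φ₁ = cos 39° / √12.9 = 0.7771/3.592 = 0.2164.
φ₁ = arccos(0.2164) ≈ 77.5°.

77.5°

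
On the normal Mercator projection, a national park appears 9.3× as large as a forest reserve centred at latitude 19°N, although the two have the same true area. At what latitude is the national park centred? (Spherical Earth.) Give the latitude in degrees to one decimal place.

71.9°

For equal true areas on Mercator, apparent areas scale as sec²φ, so the ratio is cos²φ₂ / cos²φ₁.
cos²φ₂ / cos²φ₁ = 9.3  ⇒  cos φ₁ = cos 19° / √9.3 = 0.9455/3.050 = 0.3100.
φ₁ = arccos(0.3100) ≈ 71.9°.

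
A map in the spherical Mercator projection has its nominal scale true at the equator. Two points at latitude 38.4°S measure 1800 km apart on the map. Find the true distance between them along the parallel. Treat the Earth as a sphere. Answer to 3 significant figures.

The Mercator projection is conformal; its linear scale factor is the same in every direction and equals sec φ = 1/cos φ.
Along the parallel at 38.4°, map distances are exaggerated by k = sec 38.4° = 1.276.
True distance = 1800 / 1.276 = 1800 × cos 38.4° ≈ 1410 km.

1410 km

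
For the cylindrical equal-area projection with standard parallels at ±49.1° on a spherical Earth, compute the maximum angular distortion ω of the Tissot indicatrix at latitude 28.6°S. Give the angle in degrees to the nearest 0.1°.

33.1°

For cylindrical equal-area with standard parallel φ₀, h = cos φ / cos φ₀ and k = cos φ₀ / cos φ, so h·k = 1.
At 28.6°: h = 1.341, k = 0.7457; principal scales a = 1.341, b = 0.7457.
sin(ω/2) = (a − b)/(a + b) = 0.5952/2.087 = 0.2852, so ω = 2 arcsin(0.2852) ≈ 33.1°.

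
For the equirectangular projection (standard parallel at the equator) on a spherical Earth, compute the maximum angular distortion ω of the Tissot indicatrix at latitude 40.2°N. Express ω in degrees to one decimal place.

For the equirectangular projection with φ₀ = 0 (plate carrée), h = 1 along meridians and k = sec φ along parallels.
At 40.2°: h = 1.000, k = 1.309; principal scales a = 1.309, b = 1.000.
sin(ω/2) = (a − b)/(a + b) = 0.3093/2.309 = 0.1339, so ω = 2 arcsin(0.1339) ≈ 15.4°.

15.4°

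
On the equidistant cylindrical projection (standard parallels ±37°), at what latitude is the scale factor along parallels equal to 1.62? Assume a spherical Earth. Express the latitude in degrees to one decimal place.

60.5°

In the equirectangular projection with standard parallel φ₀ = 37° (x = Rλ cos φ₀, y = Rφ), meridians are true-scale (h = 1) and the parallel scale is k = cos φ₀ / cos φ.
k = cos φ₀ / cos φ = 1.62  ⇒  cos φ = cos 37° / 1.62 = 0.4930.
φ = arccos(0.4930) ≈ 60.5°.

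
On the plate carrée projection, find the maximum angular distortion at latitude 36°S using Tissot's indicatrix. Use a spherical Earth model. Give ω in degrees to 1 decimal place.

12.1°

For the equirectangular projection with φ₀ = 0 (plate carrée), h = 1 along meridians and k = sec φ along parallels.
At 36°: h = 1.000, k = 1.236; principal scales a = 1.236, b = 1.000.
sin(ω/2) = (a − b)/(a + b) = 0.2361/2.236 = 0.1056, so ω = 2 arcsin(0.1056) ≈ 12.1°.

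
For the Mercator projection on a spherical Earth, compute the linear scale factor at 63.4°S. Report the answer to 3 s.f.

For Mercator, h = k = sec φ (a conformal cylindrical projection has a single point scale, 1/cos φ).
k = 1/cos 63.4° = 1/0.4478 = 2.233.

2.23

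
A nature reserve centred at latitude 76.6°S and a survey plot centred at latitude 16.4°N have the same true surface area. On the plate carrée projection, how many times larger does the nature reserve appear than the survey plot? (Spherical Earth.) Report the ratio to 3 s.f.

4.14

Plate carrée maps x = Rλ, y = Rφ. The meridian scale is h = 1 and the parallel scale is k = 1/cos φ = sec φ.
Areal scale at 76.6°: h·k = 1.000 × 4.315 = 4.315.
Areal scale at 16.4°: h·k = 1.000 × 1.042 = 1.042.
Ratio = 4.315/1.042 ≈ 4.14.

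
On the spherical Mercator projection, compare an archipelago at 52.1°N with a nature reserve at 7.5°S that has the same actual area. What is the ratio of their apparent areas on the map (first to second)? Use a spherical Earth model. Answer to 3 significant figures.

2.60

On Mercator, area is exaggerated by sec²φ = 1/cos²φ.
At 52.1°: sec²(52.1°) = 1/0.6143² = 2.650.
At 7.5°: sec²(7.5°) = 1/0.9914² = 1.017.
Ratio = 2.650/1.017 = cos²(7.5°)/cos²(52.1°) ≈ 2.60.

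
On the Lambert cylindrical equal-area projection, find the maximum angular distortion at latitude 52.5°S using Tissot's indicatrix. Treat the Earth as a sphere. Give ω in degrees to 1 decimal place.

54.7°

The Lambert cylindrical equal-area projection is the cylindrical equal-area projection with its standard parallel at the equator (φ₀ = 0). Cylindrical equal-area (φ₀ = 0°): h = cos φ / cos 0° along meridians, k = cos 0° / cos φ along parallels; h·k = 1.
At 52.5°: h = 0.6088, k = 1.643; principal scales a = 1.643, b = 0.6088.
sin(ω/2) = (a − b)/(a + b) = 1.034/2.251 = 0.4592, so ω = 2 arcsin(0.4592) ≈ 54.7°.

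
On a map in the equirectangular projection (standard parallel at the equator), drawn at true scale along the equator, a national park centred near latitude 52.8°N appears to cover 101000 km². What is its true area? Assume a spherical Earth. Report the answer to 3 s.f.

Plate carrée maps x = Rλ, y = Rφ. The meridian scale is h = 1 and the parallel scale is k = 1/cos φ = sec φ.
Areal scale = h·k = 1 × sec φ; at 52.8°, h = 1.000, k = 1.654, so h·k = 1.654.
True area = apparent / (areal scale) = 101000 / 1.654 ≈ 61100 km².

61100 km²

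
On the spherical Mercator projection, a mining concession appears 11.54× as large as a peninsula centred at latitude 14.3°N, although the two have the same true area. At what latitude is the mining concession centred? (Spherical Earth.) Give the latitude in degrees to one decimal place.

73.4°

For equal true areas on Mercator, apparent areas scale as sec²φ, so the ratio is cos²φ₂ / cos²φ₁.
cos²φ₂ / cos²φ₁ = 11.54  ⇒  cos φ₁ = cos 14.3° / √11.54 = 0.9690/3.397 = 0.2853.
φ₁ = arccos(0.2853) ≈ 73.4°.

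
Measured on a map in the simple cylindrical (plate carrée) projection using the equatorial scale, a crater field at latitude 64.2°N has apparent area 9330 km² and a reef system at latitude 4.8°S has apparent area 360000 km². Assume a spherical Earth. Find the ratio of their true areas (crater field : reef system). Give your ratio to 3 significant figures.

0.0113

On the plate carrée, areal scale = h·k = 1 × sec φ, so true area = apparent × cos φ.
True area of crater field: 9330 × cos(64.2°) = 9330 × 0.4352 = 4061 km².
True area of reef system: 360000 × cos(4.8°) = 360000 × 0.9965 = 358700 km².
Ratio = 4061 / 358700 ≈ 0.0113.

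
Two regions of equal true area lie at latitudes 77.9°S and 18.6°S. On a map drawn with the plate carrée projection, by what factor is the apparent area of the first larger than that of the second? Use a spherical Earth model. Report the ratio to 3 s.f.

In the plate carrée (x = Rλ, y = Rφ), meridians are true-scale (h = 1) and parallels are stretched by k = sec φ.
Areal scale at 77.9°: h·k = 1.000 × 4.771 = 4.771.
Areal scale at 18.6°: h·k = 1.000 × 1.055 = 1.055.
Ratio = 4.771/1.055 ≈ 4.52.

4.52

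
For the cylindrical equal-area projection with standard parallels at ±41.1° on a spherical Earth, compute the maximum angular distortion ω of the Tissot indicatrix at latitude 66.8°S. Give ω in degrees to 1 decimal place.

A cylindrical equal-area projection with standard parallel φ₀ has meridian scale h = cos φ / cos φ₀ and parallel scale k = cos φ₀ / cos φ (so areas are preserved, h·k = 1).
At 66.8°: h = 0.5228, k = 1.913; principal scales a = 1.913, b = 0.5228.
sin(ω/2) = (a − b)/(a + b) = 1.390/2.436 = 0.5707, so ω = 2 arcsin(0.5707) ≈ 69.6°.

69.6°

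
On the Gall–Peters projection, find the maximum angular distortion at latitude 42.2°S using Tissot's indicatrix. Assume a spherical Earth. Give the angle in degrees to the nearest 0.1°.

5.3°

The Gall–Peters projection is cylindrical equal-area with φ₀ = 45°. Cylindrical equal-area (φ₀ = 45°): h = cos φ / cos 45° along meridians, k = cos 45° / cos φ along parallels; h·k = 1.
At 42.2°: h = 1.048, k = 0.9545; principal scales a = 1.048, b = 0.9545.
sin(ω/2) = (a − b)/(a + b) = 0.09314/2.002 = 0.04652, so ω = 2 arcsin(0.04652) ≈ 5.3°.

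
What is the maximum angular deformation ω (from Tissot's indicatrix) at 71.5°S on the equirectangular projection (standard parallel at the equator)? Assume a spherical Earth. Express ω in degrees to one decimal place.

In the plate carrée (x = Rλ, y = Rφ), meridians are true-scale (h = 1) and parallels are stretched by k = sec φ.
At 71.5°: h = 1.000, k = 3.152; principal scales a = 3.152, b = 1.000.
sin(ω/2) = (a − b)/(a + b) = 2.152/4.152 = 0.5183, so ω = 2 arcsin(0.5183) ≈ 62.4°.

62.4°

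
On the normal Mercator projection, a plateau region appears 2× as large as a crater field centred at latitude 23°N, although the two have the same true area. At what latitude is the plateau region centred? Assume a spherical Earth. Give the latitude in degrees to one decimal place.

For equal true areas on Mercator, apparent areas scale as sec²φ, so the ratio is cos²φ₂ / cos²φ₁.
cos²φ₂ / cos²φ₁ = 2  ⇒  cos φ₁ = cos 23° / √2 = 0.9205/1.414 = 0.6509.
φ₁ = arccos(0.6509) ≈ 49.4°.

49.4°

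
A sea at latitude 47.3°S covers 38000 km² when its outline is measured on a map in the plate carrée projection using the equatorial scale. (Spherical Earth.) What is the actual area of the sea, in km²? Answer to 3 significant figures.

In the plate carrée (x = Rλ, y = Rφ), meridians are true-scale (h = 1) and parallels are stretched by k = sec φ.
Areal scale = h·k = 1 × sec φ; at 47.3°, h = 1.000, k = 1.475, so h·k = 1.475.
True area = apparent / (areal scale) = 38000 / 1.475 ≈ 25800 km².

25800 km²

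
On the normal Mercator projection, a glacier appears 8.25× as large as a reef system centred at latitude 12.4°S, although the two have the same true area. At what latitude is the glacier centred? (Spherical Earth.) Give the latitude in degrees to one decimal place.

For equal true areas on Mercator, apparent areas scale as sec²φ, so the ratio is cos²φ₂ / cos²φ₁.
cos²φ₂ / cos²φ₁ = 8.25  ⇒  cos φ₁ = cos 12.4° / √8.25 = 0.9767/2.872 = 0.3400.
φ₁ = arccos(0.3400) ≈ 70.1°.

70.1°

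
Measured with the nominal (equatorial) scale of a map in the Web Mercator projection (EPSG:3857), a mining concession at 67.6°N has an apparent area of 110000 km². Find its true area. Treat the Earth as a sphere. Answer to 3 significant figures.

16000 km²

The Mercator projection is conformal; its linear scale factor is the same in every direction and equals sec φ = 1/cos φ.
Areal scale = k² = sec²φ = 1/cos²(67.6°) = 1/0.3811² = 6.886.
True area = apparent / (areal scale) = 110000 / 6.886 ≈ 16000 km².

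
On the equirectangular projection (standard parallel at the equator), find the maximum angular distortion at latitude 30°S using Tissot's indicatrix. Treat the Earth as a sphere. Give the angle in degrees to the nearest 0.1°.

For the equirectangular projection with φ₀ = 0 (plate carrée), h = 1 along meridians and k = sec φ along parallels.
At 30°: h = 1.000, k = 1.155; principal scales a = 1.155, b = 1.000.
sin(ω/2) = (a − b)/(a + b) = 0.1547/2.155 = 0.07180, so ω = 2 arcsin(0.07180) ≈ 8.2°.

8.2°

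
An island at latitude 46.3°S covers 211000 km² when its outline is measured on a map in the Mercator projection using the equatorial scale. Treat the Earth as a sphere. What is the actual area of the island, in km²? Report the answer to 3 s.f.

101000 km²

Mercator is conformal, so the point scale is isotropic: h = k = sec φ = 1/cos φ.
Areal scale = k² = sec²φ = 1/cos²(46.3°) = 1/0.6909² = 2.095.
True area = apparent / (areal scale) = 211000 / 2.095 ≈ 101000 km².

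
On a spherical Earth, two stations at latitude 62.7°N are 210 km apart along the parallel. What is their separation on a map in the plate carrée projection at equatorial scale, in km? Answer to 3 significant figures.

458 km

For the equirectangular projection with φ₀ = 0 (plate carrée), h = 1 along meridians and k = sec φ along parallels.
Along the parallel, k = sec 62.7° = 1/0.4586 = 2.180.
Map distance = 210 × 2.180 ≈ 458 km.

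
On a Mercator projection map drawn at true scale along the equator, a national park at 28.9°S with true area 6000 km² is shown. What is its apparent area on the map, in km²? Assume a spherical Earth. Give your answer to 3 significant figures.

7830 km²

For Mercator, h = k = sec φ (a conformal cylindrical projection has a single point scale, 1/cos φ).
Areal scale = k² = sec²φ = 1/cos²(28.9°) = 1/0.8755² = 1.305.
Apparent area = 6000 × 1.305 ≈ 7830 km².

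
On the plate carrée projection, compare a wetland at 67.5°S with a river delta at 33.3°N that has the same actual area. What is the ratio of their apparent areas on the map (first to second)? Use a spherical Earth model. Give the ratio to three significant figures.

For the equirectangular projection with φ₀ = 0 (plate carrée), h = 1 along meridians and k = sec φ along parallels.
Areal scale at 67.5°: h·k = 1.000 × 2.613 = 2.613.
Areal scale at 33.3°: h·k = 1.000 × 1.196 = 1.196.
Ratio = 2.613/1.196 ≈ 2.18.

2.18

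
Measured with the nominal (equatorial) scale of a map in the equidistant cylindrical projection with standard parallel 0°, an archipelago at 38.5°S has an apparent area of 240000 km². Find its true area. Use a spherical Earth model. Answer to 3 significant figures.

Plate carrée maps x = Rλ, y = Rφ. The meridian scale is h = 1 and the parallel scale is k = 1/cos φ = sec φ.
Areal scale = h·k = 1 × sec φ; at 38.5°, h = 1.000, k = 1.278, so h·k = 1.278.
True area = apparent / (areal scale) = 240000 / 1.278 ≈ 188000 km².

188000 km²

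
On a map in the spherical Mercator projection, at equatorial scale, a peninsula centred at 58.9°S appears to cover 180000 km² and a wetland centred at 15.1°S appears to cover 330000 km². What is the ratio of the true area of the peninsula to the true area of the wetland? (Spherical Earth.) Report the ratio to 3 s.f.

Mercator's areal exaggeration is sec²φ; hence true area = (apparent area) · cos²φ.
True area of peninsula: 180000 × cos²(58.9°) = 180000 × 0.2668 = 48030 km².
True area of wetland: 330000 × cos²(15.1°) = 330000 × 0.9321 = 307600 km².
Ratio = 48030 / 307600 ≈ 0.156.

0.156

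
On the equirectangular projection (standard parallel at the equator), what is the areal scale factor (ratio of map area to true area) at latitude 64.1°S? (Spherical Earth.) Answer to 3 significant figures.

2.29

For the equirectangular projection with φ₀ = 0 (plate carrée), h = 1 along meridians and k = sec φ along parallels.
Areal scale = h·k = 1 × sec φ; at 64.1°, h = 1.000, k = 2.289, so h·k = 2.289.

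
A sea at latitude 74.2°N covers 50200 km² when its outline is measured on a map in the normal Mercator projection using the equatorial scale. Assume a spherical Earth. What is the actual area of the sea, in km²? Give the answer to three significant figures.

3720 km²

Mercator is conformal, so the point scale is isotropic: h = k = sec φ = 1/cos φ.
Areal scale = k² = sec²φ = 1/cos²(74.2°) = 1/0.2723² = 13.49.
True area = apparent / (areal scale) = 50200 / 13.49 ≈ 3720 km².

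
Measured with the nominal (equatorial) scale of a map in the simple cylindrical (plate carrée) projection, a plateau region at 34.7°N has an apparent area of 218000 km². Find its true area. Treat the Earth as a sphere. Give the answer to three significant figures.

In the plate carrée (x = Rλ, y = Rφ), meridians are true-scale (h = 1) and parallels are stretched by k = sec φ.
Areal scale = h·k = 1 × sec φ; at 34.7°, h = 1.000, k = 1.216, so h·k = 1.216.
True area = apparent / (areal scale) = 218000 / 1.216 ≈ 179000 km².

179000 km²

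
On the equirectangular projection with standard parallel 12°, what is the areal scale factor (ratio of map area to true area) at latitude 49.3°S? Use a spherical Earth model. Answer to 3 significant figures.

With standard parallel φ₀ = 12°, the equirectangular projection gives x = Rλ cos φ₀, y = Rφ, so h = 1 and k = cos 12° / cos φ.
Areal scale = h·k = 1 × cos φ₀ / cos φ; at 49.3°, h = 1.000, k = 1.500, so h·k = 1.500.

1.50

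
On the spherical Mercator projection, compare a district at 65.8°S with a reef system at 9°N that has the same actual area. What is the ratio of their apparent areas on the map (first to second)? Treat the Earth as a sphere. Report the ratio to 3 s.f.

5.81

Mercator areal scale is sec²φ.
At 65.8°: sec²(65.8°) = 1/0.4099² = 5.951.
At 9°: sec²(9°) = 1/0.9877² = 1.025.
Ratio = 5.951/1.025 = cos²(9°)/cos²(65.8°) ≈ 5.81.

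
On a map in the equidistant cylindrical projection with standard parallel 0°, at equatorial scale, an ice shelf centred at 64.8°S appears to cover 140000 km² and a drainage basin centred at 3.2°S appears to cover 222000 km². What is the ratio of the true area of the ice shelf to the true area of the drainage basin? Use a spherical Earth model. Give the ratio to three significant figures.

Plate carrée has h = 1 and k = sec φ, giving areal scale sec φ; true area = (apparent area) · cos φ.
True area of ice shelf: 140000 × cos(64.8°) = 140000 × 0.4258 = 59610 km².
True area of drainage basin: 222000 × cos(3.2°) = 222000 × 0.9984 = 221700 km².
Ratio = 59610 / 221700 ≈ 0.269.

0.269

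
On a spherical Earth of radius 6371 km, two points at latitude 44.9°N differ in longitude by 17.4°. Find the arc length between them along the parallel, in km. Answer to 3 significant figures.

Arc length along a parallel = R cos φ · Δλ (with Δλ in radians).
= 6371 × cos 44.9° × (17.4° × π/180) = 6371 × 0.7083 × 0.3037 ≈ 1370 km.

1370 km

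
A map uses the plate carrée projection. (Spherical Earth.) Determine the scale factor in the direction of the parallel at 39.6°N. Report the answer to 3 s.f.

1.30

In the plate carrée (x = Rλ, y = Rφ), meridians are true-scale (h = 1) and parallels are stretched by k = sec φ.
k = 1/cos 39.6° = 1/0.7705 = 1.298.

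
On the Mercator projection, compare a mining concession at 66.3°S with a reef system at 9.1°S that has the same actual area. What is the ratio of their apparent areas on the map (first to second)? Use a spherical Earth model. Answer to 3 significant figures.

6.03

Mercator areal scale is sec²φ.
At 66.3°: sec²(66.3°) = 1/0.4019² = 6.190.
At 9.1°: sec²(9.1°) = 1/0.9874² = 1.026.
Ratio = 6.190/1.026 = cos²(9.1°)/cos²(66.3°) ≈ 6.03.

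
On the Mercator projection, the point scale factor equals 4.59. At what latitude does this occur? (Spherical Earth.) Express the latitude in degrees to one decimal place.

Mercator scale is k = sec φ = 1/cos φ.
1/cos φ = 4.59  ⇒  cos φ = 0.2179  ⇒  φ = arccos(0.2179) ≈ 77.4°.

77.4°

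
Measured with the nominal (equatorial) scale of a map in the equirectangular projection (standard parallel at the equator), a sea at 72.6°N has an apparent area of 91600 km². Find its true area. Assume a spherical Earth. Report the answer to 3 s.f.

In the plate carrée (x = Rλ, y = Rφ), meridians are true-scale (h = 1) and parallels are stretched by k = sec φ.
Areal scale = h·k = 1 × sec φ; at 72.6°, h = 1.000, k = 3.344, so h·k = 3.344.
True area = apparent / (areal scale) = 91600 / 3.344 ≈ 27400 km².

27400 km²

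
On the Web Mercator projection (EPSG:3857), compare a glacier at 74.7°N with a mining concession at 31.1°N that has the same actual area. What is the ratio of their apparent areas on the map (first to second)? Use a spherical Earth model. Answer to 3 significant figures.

10.5

Mercator is conformal with k = sec φ, so areal scale = k² = sec²φ.
At 74.7°: sec²(74.7°) = 1/0.2639² = 14.36.
At 31.1°: sec²(31.1°) = 1/0.8563² = 1.364.
Ratio = 14.36/1.364 = cos²(31.1°)/cos²(74.7°) ≈ 10.5.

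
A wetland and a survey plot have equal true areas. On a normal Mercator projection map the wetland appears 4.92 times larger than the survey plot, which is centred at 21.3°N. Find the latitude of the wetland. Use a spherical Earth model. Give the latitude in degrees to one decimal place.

For equal true areas on Mercator, apparent areas scale as sec²φ, so the ratio is cos²φ₂ / cos²φ₁.
cos²φ₂ / cos²φ₁ = 4.92  ⇒  cos φ₁ = cos 21.3° / √4.92 = 0.9317/2.218 = 0.4200.
φ₁ = arccos(0.4200) ≈ 65.2°.

65.2°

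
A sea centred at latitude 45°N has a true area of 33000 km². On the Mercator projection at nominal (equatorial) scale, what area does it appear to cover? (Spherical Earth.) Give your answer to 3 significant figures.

66000 km²

For Mercator, h = k = sec φ (a conformal cylindrical projection has a single point scale, 1/cos φ).
Areal scale = k² = sec²φ = 1/cos²(45°) = 1/0.7071² = 2.000.
Apparent area = 33000 × 2.000 ≈ 66000 km².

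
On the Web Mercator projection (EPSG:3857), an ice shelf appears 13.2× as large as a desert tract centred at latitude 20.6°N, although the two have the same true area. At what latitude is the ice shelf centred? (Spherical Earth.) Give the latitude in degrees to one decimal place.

75.1°

On Mercator, (apparent₁)/(apparent₂) = sec²φ₁ / sec²φ₂ when true areas are equal.
cos²φ₂ / cos²φ₁ = 13.2  ⇒  cos φ₁ = cos 20.6° / √13.2 = 0.9361/3.633 = 0.2576.
φ₁ = arccos(0.2576) ≈ 75.1°.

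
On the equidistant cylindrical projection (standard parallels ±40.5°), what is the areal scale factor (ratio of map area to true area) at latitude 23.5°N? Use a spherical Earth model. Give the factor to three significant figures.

In the equirectangular projection with standard parallel φ₀ = 40.5° (x = Rλ cos φ₀, y = Rφ), meridians are true-scale (h = 1) and the parallel scale is k = cos φ₀ / cos φ.
Areal scale = h·k = 1 × cos φ₀ / cos φ; at 23.5°, h = 1.000, k = 0.8292, so h·k = 0.8292.

0.829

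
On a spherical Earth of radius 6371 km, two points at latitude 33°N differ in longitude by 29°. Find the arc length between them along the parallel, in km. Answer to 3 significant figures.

2700 km

Arc length along a parallel = R cos φ · Δλ (with Δλ in radians).
= 6371 × cos 33° × (29° × π/180) = 6371 × 0.8387 × 0.5061 ≈ 2700 km.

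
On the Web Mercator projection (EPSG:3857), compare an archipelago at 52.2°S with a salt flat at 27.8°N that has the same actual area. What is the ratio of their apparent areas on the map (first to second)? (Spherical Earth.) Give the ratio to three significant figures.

2.08

Mercator is conformal with k = sec φ, so areal scale = k² = sec²φ.
At 52.2°: sec²(52.2°) = 1/0.6129² = 2.662.
At 27.8°: sec²(27.8°) = 1/0.8846² = 1.278.
Ratio = 2.662/1.278 = cos²(27.8°)/cos²(52.2°) ≈ 2.08.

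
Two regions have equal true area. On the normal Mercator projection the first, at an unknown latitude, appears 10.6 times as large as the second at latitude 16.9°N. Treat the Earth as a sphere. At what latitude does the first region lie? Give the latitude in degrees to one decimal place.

72.9°

Mercator areal scale is sec²φ, so apparent-area ratio = sec²φ₁ / sec²φ₂ = cos²φ₂ / cos²φ₁.
cos²φ₂ / cos²φ₁ = 10.6  ⇒  cos φ₁ = cos 16.9° / √10.6 = 0.9568/3.256 = 0.2939.
φ₁ = arccos(0.2939) ≈ 72.9°.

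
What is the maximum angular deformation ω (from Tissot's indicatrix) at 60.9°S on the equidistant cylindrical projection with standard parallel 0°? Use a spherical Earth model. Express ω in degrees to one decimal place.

40.4°

In the plate carrée (x = Rλ, y = Rφ), meridians are true-scale (h = 1) and parallels are stretched by k = sec φ.
At 60.9°: h = 1.000, k = 2.056; principal scales a = 2.056, b = 1.000.
sin(ω/2) = (a − b)/(a + b) = 1.056/3.056 = 0.3456, so ω = 2 arcsin(0.3456) ≈ 40.4°.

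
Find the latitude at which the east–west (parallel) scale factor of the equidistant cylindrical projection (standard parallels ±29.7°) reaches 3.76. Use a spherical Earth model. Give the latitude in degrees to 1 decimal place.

76.6°

With standard parallel φ₀ = 29.7°, the equirectangular projection gives x = Rλ cos φ₀, y = Rφ, so h = 1 and k = cos 29.7° / cos φ.
k = cos φ₀ / cos φ = 3.76  ⇒  cos φ = cos 29.7° / 3.76 = 0.2310.
φ = arccos(0.2310) ≈ 76.6°.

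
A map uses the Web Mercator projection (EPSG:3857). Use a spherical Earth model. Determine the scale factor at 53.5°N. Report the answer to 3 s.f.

1.68

For Mercator, h = k = sec φ (a conformal cylindrical projection has a single point scale, 1/cos φ).
k = 1/cos 53.5° = 1/0.5948 = 1.681.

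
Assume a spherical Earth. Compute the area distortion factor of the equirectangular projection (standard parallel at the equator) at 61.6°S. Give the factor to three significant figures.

For the equirectangular projection with φ₀ = 0 (plate carrée), h = 1 along meridians and k = sec φ along parallels.
Areal scale = h·k = 1 × sec φ; at 61.6°, h = 1.000, k = 2.103, so h·k = 2.103.

2.10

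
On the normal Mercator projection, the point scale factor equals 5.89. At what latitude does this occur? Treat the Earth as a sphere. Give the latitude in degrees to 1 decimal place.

Mercator scale is k = sec φ = 1/cos φ.
1/cos φ = 5.89  ⇒  cos φ = 0.1698  ⇒  φ = arccos(0.1698) ≈ 80.2°.

80.2°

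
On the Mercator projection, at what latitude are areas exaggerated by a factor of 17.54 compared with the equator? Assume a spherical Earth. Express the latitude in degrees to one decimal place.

76.2°

Mercator areal scale is sec²φ.
sec²φ = 17.54  ⇒  cos²φ = 0.05701  ⇒  cos φ = 0.2388.
φ = arccos(0.2388) ≈ 76.2°.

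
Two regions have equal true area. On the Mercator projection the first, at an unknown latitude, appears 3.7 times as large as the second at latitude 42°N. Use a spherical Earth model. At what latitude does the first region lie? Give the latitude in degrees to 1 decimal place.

On Mercator, (apparent₁)/(apparent₂) = sec²φ₁ / sec²φ₂ when true areas are equal.
cos²φ₂ / cos²φ₁ = 3.7  ⇒  cos φ₁ = cos 42° / √3.7 = 0.7431/1.924 = 0.3863.
φ₁ = arccos(0.3863) ≈ 67.3°.

67.3°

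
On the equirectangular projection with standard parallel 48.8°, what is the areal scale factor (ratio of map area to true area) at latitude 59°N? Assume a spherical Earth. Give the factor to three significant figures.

In the equirectangular projection with standard parallel φ₀ = 48.8° (x = Rλ cos φ₀, y = Rφ), meridians are true-scale (h = 1) and the parallel scale is k = cos φ₀ / cos φ.
Areal scale = h·k = 1 × cos φ₀ / cos φ; at 59°, h = 1.000, k = 1.279, so h·k = 1.279.

1.28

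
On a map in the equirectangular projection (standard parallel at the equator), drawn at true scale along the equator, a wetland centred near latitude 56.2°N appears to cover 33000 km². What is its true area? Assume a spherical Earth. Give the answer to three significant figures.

18400 km²

For the equirectangular projection with φ₀ = 0 (plate carrée), h = 1 along meridians and k = sec φ along parallels.
Areal scale = h·k = 1 × sec φ; at 56.2°, h = 1.000, k = 1.798, so h·k = 1.798.
True area = apparent / (areal scale) = 33000 / 1.798 ≈ 18400 km².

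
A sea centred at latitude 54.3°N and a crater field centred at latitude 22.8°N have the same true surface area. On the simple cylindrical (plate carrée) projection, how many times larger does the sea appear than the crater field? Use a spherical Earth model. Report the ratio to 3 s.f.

1.58

Plate carrée maps x = Rλ, y = Rφ. The meridian scale is h = 1 and the parallel scale is k = 1/cos φ = sec φ.
Areal scale at 54.3°: h·k = 1.000 × 1.714 = 1.714.
Areal scale at 22.8°: h·k = 1.000 × 1.085 = 1.085.
Ratio = 1.714/1.085 ≈ 1.58.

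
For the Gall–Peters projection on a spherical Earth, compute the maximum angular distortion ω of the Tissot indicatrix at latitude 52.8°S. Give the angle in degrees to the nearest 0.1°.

17.9°

The Gall–Peters projection is cylindrical equal-area with φ₀ = 45°. For cylindrical equal-area with standard parallel φ₀, h = cos φ / cos φ₀ and k = cos φ₀ / cos φ, so h·k = 1.
At 52.8°: h = 0.8550, k = 1.170; principal scales a = 1.170, b = 0.8550.
sin(ω/2) = (a − b)/(a + b) = 0.3145/2.025 = 0.1553, so ω = 2 arcsin(0.1553) ≈ 17.9°.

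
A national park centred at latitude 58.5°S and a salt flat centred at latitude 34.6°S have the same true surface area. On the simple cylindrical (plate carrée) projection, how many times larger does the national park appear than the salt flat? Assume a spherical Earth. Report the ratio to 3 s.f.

1.58

For the equirectangular projection with φ₀ = 0 (plate carrée), h = 1 along meridians and k = sec φ along parallels.
Areal scale at 58.5°: h·k = 1.000 × 1.914 = 1.914.
Areal scale at 34.6°: h·k = 1.000 × 1.215 = 1.215.
Ratio = 1.914/1.215 ≈ 1.58.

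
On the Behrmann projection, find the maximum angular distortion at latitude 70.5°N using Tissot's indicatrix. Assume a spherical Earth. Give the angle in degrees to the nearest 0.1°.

The Behrmann projection is cylindrical equal-area with φ₀ = 30°. Cylindrical equal-area (φ₀ = 30°): h = cos φ / cos 30° along meridians, k = cos 30° / cos φ along parallels; h·k = 1.
At 70.5°: h = 0.3854, k = 2.594; principal scales a = 2.594, b = 0.3854.
sin(ω/2) = (a − b)/(a + b) = 2.209/2.980 = 0.7413, so ω = 2 arcsin(0.7413) ≈ 95.7°.

95.7°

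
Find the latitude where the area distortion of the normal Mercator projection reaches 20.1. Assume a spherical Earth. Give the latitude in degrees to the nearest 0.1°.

Mercator areal scale is sec²φ.
sec²φ = 20.1  ⇒  cos²φ = 0.04975  ⇒  cos φ = 0.2230.
φ = arccos(0.2230) ≈ 77.1°.

77.1°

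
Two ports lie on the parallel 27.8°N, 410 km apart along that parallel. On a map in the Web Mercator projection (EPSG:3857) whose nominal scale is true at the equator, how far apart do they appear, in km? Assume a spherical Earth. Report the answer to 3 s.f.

463 km

The Mercator projection is conformal; its linear scale factor is the same in every direction and equals sec φ = 1/cos φ.
Along the parallel, k = sec 27.8° = 1/0.8846 = 1.130.
Map distance = 410 × 1.130 ≈ 463 km.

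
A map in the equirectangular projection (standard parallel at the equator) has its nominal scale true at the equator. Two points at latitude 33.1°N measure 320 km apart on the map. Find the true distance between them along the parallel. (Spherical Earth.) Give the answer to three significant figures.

268 km

For the equirectangular projection with φ₀ = 0 (plate carrée), h = 1 along meridians and k = sec φ along parallels.
Along the parallel at 33.1°, map distances are exaggerated by k = sec 33.1° = 1.194.
True distance = 320 / 1.194 = 320 × cos 33.1° ≈ 268 km.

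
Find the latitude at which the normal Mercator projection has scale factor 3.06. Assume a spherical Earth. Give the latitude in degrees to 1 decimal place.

70.9°

Mercator scale is k = sec φ = 1/cos φ.
1/cos φ = 3.06  ⇒  cos φ = 0.3268  ⇒  φ = arccos(0.3268) ≈ 70.9°.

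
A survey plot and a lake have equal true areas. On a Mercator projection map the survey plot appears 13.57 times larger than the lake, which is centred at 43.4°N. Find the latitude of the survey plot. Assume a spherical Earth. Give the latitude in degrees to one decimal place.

Mercator areal scale is sec²φ, so apparent-area ratio = sec²φ₁ / sec²φ₂ = cos²φ₂ / cos²φ₁.
cos²φ₂ / cos²φ₁ = 13.57  ⇒  cos φ₁ = cos 43.4° / √13.57 = 0.7266/3.684 = 0.1972.
φ₁ = arccos(0.1972) ≈ 78.6°.

78.6°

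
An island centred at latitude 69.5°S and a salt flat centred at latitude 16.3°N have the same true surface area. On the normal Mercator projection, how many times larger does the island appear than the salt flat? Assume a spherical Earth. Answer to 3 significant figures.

7.51

On Mercator, area is exaggerated by sec²φ = 1/cos²φ.
At 69.5°: sec²(69.5°) = 1/0.3502² = 8.154.
At 16.3°: sec²(16.3°) = 1/0.9598² = 1.086.
Ratio = 8.154/1.086 = cos²(16.3°)/cos²(69.5°) ≈ 7.51.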